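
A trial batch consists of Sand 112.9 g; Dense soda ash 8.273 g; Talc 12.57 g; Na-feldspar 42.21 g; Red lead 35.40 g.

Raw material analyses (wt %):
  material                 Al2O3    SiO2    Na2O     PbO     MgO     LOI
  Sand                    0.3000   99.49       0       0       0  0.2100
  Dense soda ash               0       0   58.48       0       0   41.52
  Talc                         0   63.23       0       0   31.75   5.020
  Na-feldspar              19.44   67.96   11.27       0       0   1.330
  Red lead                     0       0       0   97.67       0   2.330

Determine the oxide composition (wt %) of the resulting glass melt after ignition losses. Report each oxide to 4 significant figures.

The whole derivation holds full float precision at all times. Working values are shown rounded to 4 significant digits — every reported figure includes exactly one rounding — derived quantities (the totals, five oxide percentages, glass mass, the yield, ignition loss) are re-derived in full float precision from the weighed amounts at 205.7 g of glass precisely as stated by the question or the answer.
Mass of each oxide from the mix:
  Al2O3: 112.9·0.003000 + 42.21·0.1944 = 8.544 g
  SiO2: 112.9·0.9949 + 12.57·0.6323 + 42.21·0.6796 = 149.0 g
  Na2O: 8.273·0.5848 + 42.21·0.1127 = 9.595 g
  PbO: 35.40·0.9767 = 34.58 g
  MgO: 12.57·0.3175 = 3.991 g
LOI: 112.9·0.002100 + 8.273·0.4152 + 12.57·0.05020 + 42.21·0.01330 + 35.40·0.02330 = 5.689 g
The glass mass, total less LOI, = 211.4 − 5.689 = 205.7 g (matching Σ of the oxides)
wt % = 100 × oxide mass / glass mass

Glass mass = 205.7 g (batch 211.4 − LOI 5.689).
Composition: Al2O3 4.155%, SiO2 72.43%, Na2O 4.665%, PbO 16.81%, MgO 1.941%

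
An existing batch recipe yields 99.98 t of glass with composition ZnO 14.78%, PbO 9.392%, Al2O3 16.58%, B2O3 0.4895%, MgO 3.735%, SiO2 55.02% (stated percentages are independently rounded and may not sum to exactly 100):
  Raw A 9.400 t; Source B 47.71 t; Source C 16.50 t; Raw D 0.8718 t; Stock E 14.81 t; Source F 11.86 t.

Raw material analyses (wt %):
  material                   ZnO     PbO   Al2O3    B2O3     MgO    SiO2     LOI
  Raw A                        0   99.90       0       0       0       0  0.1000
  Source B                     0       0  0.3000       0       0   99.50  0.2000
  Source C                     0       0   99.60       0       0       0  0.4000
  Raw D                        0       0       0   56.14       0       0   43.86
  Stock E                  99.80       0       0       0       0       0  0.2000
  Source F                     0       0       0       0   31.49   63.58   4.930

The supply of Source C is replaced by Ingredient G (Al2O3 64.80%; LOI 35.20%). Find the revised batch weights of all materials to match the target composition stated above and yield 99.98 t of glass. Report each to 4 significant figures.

Mid-chain values appear rounded to four significant digits at each printed step — each numeric step runs at full float precision in every operation; each reported figure carries a single rounding; the derived quantities, which include totals, yield, net glass mass, the six compositions, ignition loss, are computed in full precision, as they appear in the problem or answer text, starting from the weights on 99.98 t of glass.
Target masses of each oxide per 99.98 t glass:
  ZnO: 14.78% × 99.98 = 14.78 t
  PbO: 9.392% × 99.98 = 9.390 t
  Al2O3: 16.58% × 99.98 = 16.58 t
  B2O3: 0.4895% × 99.98 = 0.4894 t
  MgO: 3.735% × 99.98 = 3.734 t
  SiO2: 55.02% × 99.98 = 55.01 t
Verifying the oxide balance on the weights just shown, versus the basis set out (sum by sum, the targets are met up to rounding of the answer):
  ZnO: 14.81·0.9980 = 14.78 t (target 14.78 t)
  PbO: 9.400·0.9990 = 9.391 t (target 9.390 t)
  Al2O3: 47.71·0.003000 + 25.36·0.6480 = 16.58 t (target 16.58 t)
  B2O3: 0.8718·0.5614 = 0.4894 t (target 0.4894 t)
  MgO: 11.86·0.3149 = 3.735 t (target 3.734 t)
  SiO2: 47.71·0.9950 + 11.86·0.6358 = 55.01 t (target 55.01 t)
Mass balance on the glass: batch Σ − ignition loss = 99.98 t (per-oxide target masses sum to 99.98 t; basis as stated: 99.98 t — deltas are rounding alone).
Total batch = Σ batch = 110.0 t; the LOI term Σ batch·LOI equals 10.03 t; yield = glass ÷ total batch = 90.88%.

Revised batch per 99.98 t glass:
  Raw A: 9.400 t
  Source B: 47.71 t
  Ingredient G: 25.36 t
  Raw D: 0.8718 t
  Stock E: 14.81 t
  Source F: 11.86 t
Total batch = 110.0 t; LOI loss = 10.03 t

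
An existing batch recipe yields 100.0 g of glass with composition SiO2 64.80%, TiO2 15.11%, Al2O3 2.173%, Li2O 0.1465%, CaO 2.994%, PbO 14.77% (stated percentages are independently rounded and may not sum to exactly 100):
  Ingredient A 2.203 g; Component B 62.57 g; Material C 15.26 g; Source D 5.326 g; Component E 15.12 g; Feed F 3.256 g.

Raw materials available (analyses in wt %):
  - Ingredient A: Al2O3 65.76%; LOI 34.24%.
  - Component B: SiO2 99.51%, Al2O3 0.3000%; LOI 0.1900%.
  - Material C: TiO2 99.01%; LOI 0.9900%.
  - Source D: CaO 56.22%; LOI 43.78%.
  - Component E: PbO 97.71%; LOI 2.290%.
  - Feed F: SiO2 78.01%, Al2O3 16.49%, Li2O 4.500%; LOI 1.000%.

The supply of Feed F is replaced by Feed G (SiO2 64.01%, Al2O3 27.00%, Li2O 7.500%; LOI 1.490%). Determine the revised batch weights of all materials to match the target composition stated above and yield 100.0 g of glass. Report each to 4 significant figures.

Every computation runs at full precision from first step to last; working values appear, with 4-significant-figure rounding, across the worked steps. Each reported figure is rounded exactly once; the derived quantities are carried from the batch weights for 100.0 g of glass at full precision (the six compositions, totals, net glass mass, the yield, ignition loss), as they appear in either problem or answer.
The oxide mass targets at 100.0 g glass:
  SiO2: 64.80% × 100.0 = 64.80 g
  TiO2: 15.11% × 100.0 = 15.11 g
  Al2O3: 2.173% × 100.0 = 2.173 g
  Li2O: 0.1465% × 100.0 = 0.1465 g
  CaO: 2.994% × 100.0 = 2.994 g
  PbO: 14.77% × 100.0 = 14.77 g
A balance pass over the oxides, given the weights on record, at the basis given (delivered sums recover each target modulo rounding of the values):
  SiO2: 63.86·0.9951 + 1.953·0.6401 = 64.80 g (target 64.80 g)
  TiO2: 15.26·0.9901 = 15.11 g (target 15.11 g)
  Al2O3: 2.211·0.6576 + 63.86·0.003000 + 1.953·0.2700 = 2.173 g (target 2.173 g)
  Li2O: 1.953·0.07500 = 0.1465 g (target 0.1465 g)
  CaO: 5.326·0.5622 = 2.994 g (target 2.994 g)
  PbO: 15.12·0.9771 = 14.77 g (target 14.77 g)
Mass balance on the glass: batch total minus LOI = 99.99 g (summing oxide targets gives 99.99 g; stated basis 100.0 g — gaps are rounding artifacts).
Batch grand total — Σ batch = 103.7 g; ignition loss, Σ(batch × LOI) = 3.737 g; glass ÷ batch gives a yield of 96.40%.

Revised batch per 100.0 g glass:
  Ingredient A: 2.211 g
  Component B: 63.86 g
  Material C: 15.26 g
  Source D: 5.326 g
  Component E: 15.12 g
  Feed G: 1.953 g
Total batch = 103.7 g; LOI loss = 3.737 g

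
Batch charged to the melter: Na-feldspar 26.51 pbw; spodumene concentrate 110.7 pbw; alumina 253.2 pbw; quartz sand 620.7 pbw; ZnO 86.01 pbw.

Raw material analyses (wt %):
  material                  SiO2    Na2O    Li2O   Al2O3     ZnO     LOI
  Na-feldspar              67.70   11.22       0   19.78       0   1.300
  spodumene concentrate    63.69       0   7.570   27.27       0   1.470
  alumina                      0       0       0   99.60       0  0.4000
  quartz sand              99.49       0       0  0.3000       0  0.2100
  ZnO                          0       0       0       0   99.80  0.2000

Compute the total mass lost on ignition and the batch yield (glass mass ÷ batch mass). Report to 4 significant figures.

Values along the way are printed, with 4-significant-digit rounding, alongside each step. Every computation runs at full float precision throughout — a single rounding finalizes each reported value — derived quantities, which include totals, the five compositions, glass mass, the yield, ignition loss, are carried at full precision, as set out in the question or the answer, from the weighed amounts per 1093 pbw of glass.
Loss on ignition, line by line:
  Na-feldspar: 26.51 × 0.01300 = 0.3446 pbw
  spodumene concentrate: 110.7 × 0.01470 = 1.627 pbw
  alumina: 253.2 × 0.004000 = 1.013 pbw
  quartz sand: 620.7 × 0.002100 = 1.303 pbw
  ZnO: 86.01 × 0.002000 = 0.1720 pbw
Total LOI = 4.460 pbw
Glass = batch − LOI = 1097 − 4.460 = 1093 pbw

LOI loss = 4.460 pbw; glass = 1093 pbw; yield = 99.59%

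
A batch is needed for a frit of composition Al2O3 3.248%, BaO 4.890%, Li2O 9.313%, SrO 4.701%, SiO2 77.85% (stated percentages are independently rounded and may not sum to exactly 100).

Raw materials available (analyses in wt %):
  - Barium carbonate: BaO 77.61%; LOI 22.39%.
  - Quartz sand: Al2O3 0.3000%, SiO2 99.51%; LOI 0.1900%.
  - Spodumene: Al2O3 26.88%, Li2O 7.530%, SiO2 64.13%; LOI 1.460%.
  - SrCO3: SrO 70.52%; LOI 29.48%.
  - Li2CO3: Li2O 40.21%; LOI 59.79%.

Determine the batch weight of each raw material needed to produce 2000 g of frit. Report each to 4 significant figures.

Batch per 2000 g frit:
  Barium carbonate: 126.0 g
  Quartz sand: 1419 g
  Spodumene: 225.8 g
  SrCO3: 133.3 g
  Li2CO3: 420.9 g
Total batch = 2325 g; LOI loss = 325.2 g; yield = 86.01%

Intermediates are displayed rounded to four significant digits in the printout. Each numeric step runs at exact precision in all steps; exactly one rounding is applied to each reported value. Derived quantities are carried in full float precision (yield, glass mass, ignition loss, the five compositions, the totals) using the weight values on 2000 g of glass, as written in either problem or answer.
Oxide mass targets, per 2000 g frit:
  Al2O3: 3.248% × 2000 = 64.96 g
  BaO: 4.890% × 2000 = 97.80 g
  Li2O: 9.313% × 2000 = 186.3 g
  SrO: 4.701% × 2000 = 94.02 g
  SiO2: 77.85% × 2000 = 1557 g
A balance pass over the oxides, applying the batch weights above, versus the basis set out (every target is met by its sum given rounding of the digits):
  Al2O3: 1419·0.003000 + 225.8·0.2688 = 64.95 g (target 64.96 g)
  BaO: 126.0·0.7761 = 97.79 g (target 97.80 g)
  Li2O: 225.8·0.07530 + 420.9·0.4021 = 186.2 g (target 186.3 g)
  SrO: 133.3·0.7052 = 94.00 g (target 94.02 g)
  SiO2: 1419·0.9951 + 225.8·0.6413 = 1557 g (target 1557 g)
Consistency of the glass mass: batch total minus LOI = 2000 g (per-oxide target masses sum to 2000 g; with the basis standing at 2000 g — deltas are rounding alone).
Whole-batch sum: Σ batch = 2325 g; Σ batch·LOI gives LOI loss = 325.2 g; yield, glass over the total, = 86.01%.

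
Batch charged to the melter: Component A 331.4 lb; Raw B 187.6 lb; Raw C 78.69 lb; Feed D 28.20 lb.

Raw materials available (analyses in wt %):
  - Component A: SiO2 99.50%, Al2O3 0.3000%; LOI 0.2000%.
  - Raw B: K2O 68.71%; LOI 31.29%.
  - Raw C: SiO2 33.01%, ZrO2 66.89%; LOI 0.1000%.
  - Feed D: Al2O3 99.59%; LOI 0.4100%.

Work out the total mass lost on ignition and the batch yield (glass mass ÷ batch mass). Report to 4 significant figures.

LOI loss = 59.56 lb; glass = 566.3 lb; yield = 90.48%

Each numeric step holds full precision at all times. Values along the way are shown, rounded to four significant digits, in the printout; each reported value takes just one rounding — the derived quantities are carried from the weighed amounts for 566.3 lb of glass at full float precision (LOI, the four compositions, glass mass, the totals, the yield) exactly as shown in the problem or the answer.
LOI of each material in turn:
  Component A: 331.4 × 0.002000 = 0.6628 lb
  Raw B: 187.6 × 0.3129 = 58.70 lb
  Raw C: 78.69 × 0.001000 = 0.07869 lb
  Feed D: 28.20 × 0.004100 = 0.1156 lb
Total LOI = 59.56 lb
Glass = batch − LOI = 625.9 − 59.56 = 566.3 lb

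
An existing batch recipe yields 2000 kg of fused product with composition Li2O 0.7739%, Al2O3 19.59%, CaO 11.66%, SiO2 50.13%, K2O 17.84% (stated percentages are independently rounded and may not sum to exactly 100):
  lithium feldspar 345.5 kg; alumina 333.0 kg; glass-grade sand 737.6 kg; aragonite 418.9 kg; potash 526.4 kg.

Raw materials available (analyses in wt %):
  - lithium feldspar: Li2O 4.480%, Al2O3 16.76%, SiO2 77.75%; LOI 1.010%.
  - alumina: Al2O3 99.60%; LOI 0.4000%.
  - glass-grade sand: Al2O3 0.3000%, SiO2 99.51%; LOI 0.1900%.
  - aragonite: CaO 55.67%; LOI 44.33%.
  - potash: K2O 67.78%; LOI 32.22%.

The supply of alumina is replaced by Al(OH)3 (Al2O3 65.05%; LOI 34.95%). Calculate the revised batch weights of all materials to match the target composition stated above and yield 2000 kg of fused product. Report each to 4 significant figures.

Revised batch per 2000 kg fused product:
  lithium feldspar: 345.5 kg
  Al(OH)3: 509.9 kg
  glass-grade sand: 737.6 kg
  aragonite: 418.9 kg
  potash: 526.4 kg
Total batch = 2538 kg; LOI loss = 538.4 kg

The intermediate values appear, with 4-significant-figure rounding, in the printout; the working math carries full float precision in all steps. Each reported figure is rounded only once. The derived quantities (net glass mass, the five compositions, the yield, ignition loss, the totals) are recomputed from the batch weights per 2000 kg of glass in full float precision as written in the problem or the answer.
Per-oxide target masses for 2000 kg fused product:
  Li2O: 0.7739% × 2000 = 15.48 kg
  Al2O3: 19.59% × 2000 = 391.8 kg
  CaO: 11.66% × 2000 = 233.2 kg
  SiO2: 50.13% × 2000 = 1003 kg
  K2O: 17.84% × 2000 = 356.8 kg
Per-oxide balance check using the reported weights, against the basis in use (sums match the target masses within answer rounding):
  Li2O: 345.5·0.04480 = 15.48 kg (target 15.48 kg)
  Al2O3: 345.5·0.1676 + 509.9·0.6505 + 737.6·0.003000 = 391.8 kg (target 391.8 kg)
  CaO: 418.9·0.5567 = 233.2 kg (target 233.2 kg)
  SiO2: 345.5·0.7775 + 737.6·0.9951 = 1003 kg (target 1003 kg)
  K2O: 526.4·0.6778 = 356.8 kg (target 356.8 kg)
Mass balance on the glass: net batch after ignition = 2000 kg (targets for the oxides total 2000 kg; basis as stated: 2000 kg — deltas are rounding alone).
Summing the batch: Σ batch = 2538 kg; Σ batch·LOI gives LOI loss = 538.4 kg; yield: glass divided by total = 78.79%.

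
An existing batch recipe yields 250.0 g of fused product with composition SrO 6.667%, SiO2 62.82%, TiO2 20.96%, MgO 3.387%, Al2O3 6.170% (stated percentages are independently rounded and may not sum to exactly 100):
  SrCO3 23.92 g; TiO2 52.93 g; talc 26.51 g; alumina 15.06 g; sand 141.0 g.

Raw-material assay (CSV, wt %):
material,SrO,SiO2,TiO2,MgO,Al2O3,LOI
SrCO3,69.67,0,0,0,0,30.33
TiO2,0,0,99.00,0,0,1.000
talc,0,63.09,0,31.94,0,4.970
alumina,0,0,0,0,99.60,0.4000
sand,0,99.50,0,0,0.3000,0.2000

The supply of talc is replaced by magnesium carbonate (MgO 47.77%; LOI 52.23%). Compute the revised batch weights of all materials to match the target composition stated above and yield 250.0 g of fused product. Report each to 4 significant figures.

The working math runs at exact precision end to end. The intermediate values are shown, rounded to four significant digits, at each printed step; each reported value includes exactly one rounding; all derived quantities (totals, glass mass, yield, five oxide percentages, LOI) are recomputed at exact precision from the batch weights per 250.0 g of glass, exactly as shown in the question or the answer.
The oxide mass targets at 250.0 g fused product:
  SrO: 6.667% × 250.0 = 16.67 g
  SiO2: 62.82% × 250.0 = 157.0 g
  TiO2: 20.96% × 250.0 = 52.40 g
  MgO: 3.387% × 250.0 = 8.468 g
  Al2O3: 6.170% × 250.0 = 15.42 g
Balance tally, oxide-wise, working from each reported weight, versus the basis set out (oxide sums agree with the targets modulo rounding of the values):
  SrO: 23.92·0.6967 = 16.67 g (target 16.67 g)
  SiO2: 157.8·0.9950 = 157.0 g (target 157.0 g)
  TiO2: 52.93·0.9900 = 52.40 g (target 52.40 g)
  MgO: 17.73·0.4777 = 8.470 g (target 8.468 g)
  Al2O3: 15.01·0.9960 + 157.8·0.003000 = 15.42 g (target 15.42 g)
Glass-mass bookkeeping: whole batch net of LOI = 250.0 g (oxide target masses add up to 250.0 g; stated basis 250.0 g — any gap is answer rounding).
Adding the batch up: Σ batch = 267.4 g; the LOI term Σ batch·LOI equals 17.42 g; yield = glass ÷ total batch = 93.49%.

Revised batch per 250.0 g fused product:
  SrCO3: 23.92 g
  TiO2: 52.93 g
  magnesium carbonate: 17.73 g
  alumina: 15.01 g
  sand: 157.8 g
Total batch = 267.4 g; LOI loss = 17.42 g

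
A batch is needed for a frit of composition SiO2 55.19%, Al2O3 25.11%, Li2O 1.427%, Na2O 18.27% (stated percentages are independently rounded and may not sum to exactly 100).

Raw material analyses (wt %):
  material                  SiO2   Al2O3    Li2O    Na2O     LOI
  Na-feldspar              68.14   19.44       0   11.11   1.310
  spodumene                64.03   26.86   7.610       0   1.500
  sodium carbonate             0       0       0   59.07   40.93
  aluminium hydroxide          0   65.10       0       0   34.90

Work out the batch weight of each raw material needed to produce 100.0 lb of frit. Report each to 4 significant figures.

All internal work maintains full float precision at every stage. The intermediate values are displayed (rounded to 4 significant figures) on the page. Exactly one rounding goes into every reported result. Derived quantities (net glass mass, totals, LOI, the yield, the four compositions) are recomputed at full precision starting from the weights per 100.0 lb of glass as given in problem or answer.
Per-oxide target masses for 100.0 lb frit:
  SiO2: 55.19% × 100.0 = 55.19 lb
  Al2O3: 25.11% × 100.0 = 25.11 lb
  Li2O: 1.427% × 100.0 = 1.427 lb
  Na2O: 18.27% × 100.0 = 18.27 lb
Balance tally, oxide-wise, using the reported weights, relative to the basis at hand (sum by sum, the targets are met exact up to rounding of places):
  SiO2: 63.37·0.6814 + 18.75·0.6403 = 55.19 lb (target 55.19 lb)
  Al2O3: 63.37·0.1944 + 18.75·0.2686 + 11.91·0.6510 = 25.11 lb (target 25.11 lb)
  Li2O: 18.75·0.07610 = 1.427 lb (target 1.427 lb)
  Na2O: 63.37·0.1111 + 19.01·0.5907 = 18.27 lb (target 18.27 lb)
Glass-mass bookkeeping: Σ batch − LOI loss = 99.99 lb (summing oxide targets gives 100.0 lb; the stated basis being 100.0 lb — rounding explains the deltas).
Total batch = Σ batch = 113.0 lb; ignition loss, Σ(batch × LOI) = 13.05 lb; the yield ratio, glass ÷ batch: 88.46%.

Batch per 100.0 lb frit:
  Na-feldspar: 63.37 lb
  spodumene: 18.75 lb
  sodium carbonate: 19.01 lb
  aluminium hydroxide: 11.91 lb
Total batch = 113.0 lb; LOI loss = 13.05 lb; yield = 88.46%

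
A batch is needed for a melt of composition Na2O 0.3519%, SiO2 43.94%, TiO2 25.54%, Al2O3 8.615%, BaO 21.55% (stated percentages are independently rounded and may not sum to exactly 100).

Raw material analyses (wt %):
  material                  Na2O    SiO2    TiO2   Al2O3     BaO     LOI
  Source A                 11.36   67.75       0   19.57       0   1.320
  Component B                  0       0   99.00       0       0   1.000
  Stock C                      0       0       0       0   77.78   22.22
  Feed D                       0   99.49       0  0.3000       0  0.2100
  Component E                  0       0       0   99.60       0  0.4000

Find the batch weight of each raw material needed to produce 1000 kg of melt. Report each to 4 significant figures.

Values along the way are displayed rounded to four significant figures in the printout. All internal work runs at full float precision from start to finish — a single rounding produces every reported figure. The derived quantities, including the yield, ignition loss, the five compositions, the totals, glass mass, are recomputed from the weighed amounts on 1000 kg of glass in full precision as they appear in either problem or answer.
Target oxide masses per 1000 kg melt:
  Na2O: 0.3519% × 1000 = 3.519 kg
  SiO2: 43.94% × 1000 = 439.4 kg
  TiO2: 25.54% × 1000 = 255.4 kg
  Al2O3: 8.615% × 1000 = 86.15 kg
  BaO: 21.55% × 1000 = 215.5 kg
Sums-versus-targets review from the weights as reported, versus the basis set out (every target is met by its sum given rounding of the digits):
  Na2O: 30.98·0.1136 = 3.519 kg (target 3.519 kg)
  SiO2: 30.98·0.6775 + 420.6·0.9949 = 439.4 kg (target 439.4 kg)
  TiO2: 258.0·0.9900 = 255.4 kg (target 255.4 kg)
  Al2O3: 30.98·0.1957 + 420.6·0.003000 + 79.14·0.9960 = 86.15 kg (target 86.15 kg)
  BaO: 277.1·0.7778 = 215.5 kg (target 215.5 kg)
Glass-mass bookkeeping: batch Σ − ignition loss = 1000 kg (the Σ of target masses is 1000 kg; versus the stated basis of 1000 kg — a pure rounding effect).
Batch grand total — Σ batch = 1066 kg; ignition loss, Σ(batch × LOI) = 65.76 kg; yield: glass divided by total = 93.83%.

Batch per 1000 kg melt:
  Source A: 30.98 kg
  Component B: 258.0 kg
  Stock C: 277.1 kg
  Feed D: 420.6 kg
  Component E: 79.14 kg
Total batch = 1066 kg; LOI loss = 65.76 kg; yield = 93.83%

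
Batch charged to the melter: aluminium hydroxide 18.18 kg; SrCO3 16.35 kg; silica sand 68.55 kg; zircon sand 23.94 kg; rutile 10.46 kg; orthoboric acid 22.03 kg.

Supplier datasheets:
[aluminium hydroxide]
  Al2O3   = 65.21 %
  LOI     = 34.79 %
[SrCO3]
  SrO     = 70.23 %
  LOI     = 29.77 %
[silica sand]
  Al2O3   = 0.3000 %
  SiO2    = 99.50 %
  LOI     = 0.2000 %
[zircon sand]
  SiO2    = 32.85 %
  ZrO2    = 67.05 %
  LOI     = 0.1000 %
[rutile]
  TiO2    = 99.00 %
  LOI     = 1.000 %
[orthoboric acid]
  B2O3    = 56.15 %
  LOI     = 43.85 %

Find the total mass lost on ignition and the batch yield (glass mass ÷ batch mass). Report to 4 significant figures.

The intermediate values are shown, rounded to 4 significant digits, within the worked lines. Every computation holds full float precision through every step. Exactly one rounding is applied to each reported number — the derived quantities are recomputed using the weight values per 138.4 kg of glass in exact precision (six oxide percentages, glass mass, the yield, the totals, LOI), as they appear in the question or the answer.
Ignition loss by material:
  aluminium hydroxide: 18.18 × 0.3479 = 6.325 kg
  SrCO3: 16.35 × 0.2977 = 4.867 kg
  silica sand: 68.55 × 0.002000 = 0.1371 kg
  zircon sand: 23.94 × 0.001000 = 0.02394 kg
  rutile: 10.46 × 0.01000 = 0.1046 kg
  orthoboric acid: 22.03 × 0.4385 = 9.660 kg
Total LOI = 21.12 kg
Glass = batch − LOI = 159.5 − 21.12 = 138.4 kg

LOI loss = 21.12 kg; glass = 138.4 kg; yield = 86.76%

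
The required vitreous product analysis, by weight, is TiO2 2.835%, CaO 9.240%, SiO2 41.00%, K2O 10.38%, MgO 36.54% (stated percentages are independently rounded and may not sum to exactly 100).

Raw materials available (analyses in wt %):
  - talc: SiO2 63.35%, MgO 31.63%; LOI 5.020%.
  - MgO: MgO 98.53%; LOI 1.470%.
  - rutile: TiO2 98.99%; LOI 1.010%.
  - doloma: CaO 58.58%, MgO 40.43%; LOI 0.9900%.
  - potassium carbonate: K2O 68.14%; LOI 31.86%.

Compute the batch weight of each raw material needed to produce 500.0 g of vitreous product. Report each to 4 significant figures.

The intermediate values appear rounded off to 4 significant figures on the page; all internal work holds full float precision through the solve; exactly one rounding is applied to every reported value. All derived quantities, including yield, the totals, the five compositions, glass mass, LOI, are re-derived from the batch weights per 500.0 g of glass at exact precision, exactly as printed in question or answer.
Oxide mass targets, per 500.0 g vitreous product:
  TiO2: 2.835% × 500.0 = 14.18 g
  CaO: 9.240% × 500.0 = 46.20 g
  SiO2: 41.00% × 500.0 = 205.0 g
  K2O: 10.38% × 500.0 = 51.90 g
  MgO: 36.54% × 500.0 = 182.7 g
A balance pass over the oxides, working from each reported weight, on the stated basis (oxide sums agree with the targets modulo rounding of the values):
  TiO2: 14.32·0.9899 = 14.18 g (target 14.18 g)
  CaO: 78.87·0.5858 = 46.20 g (target 46.20 g)
  SiO2: 323.6·0.6335 = 205.0 g (target 205.0 g)
  K2O: 76.17·0.6814 = 51.90 g (target 51.90 g)
  MgO: 323.6·0.3163 + 49.18·0.9853 + 78.87·0.4043 = 182.7 g (target 182.7 g)
Glass-mass bookkeeping: total batch − LOI = 500.0 g (the Σ of target masses is 500.0 g; versus the stated basis of 500.0 g — any gap is answer rounding).
Whole-batch sum: Σ batch = 542.1 g; the LOI term Σ batch·LOI equals 42.16 g; yield, glass over the total, = 92.22%.

Batch per 500.0 g vitreous product:
  talc: 323.6 g
  MgO: 49.18 g
  rutile: 14.32 g
  doloma: 78.87 g
  potassium carbonate: 76.17 g
Total batch = 542.1 g; LOI loss = 42.16 g; yield = 92.22%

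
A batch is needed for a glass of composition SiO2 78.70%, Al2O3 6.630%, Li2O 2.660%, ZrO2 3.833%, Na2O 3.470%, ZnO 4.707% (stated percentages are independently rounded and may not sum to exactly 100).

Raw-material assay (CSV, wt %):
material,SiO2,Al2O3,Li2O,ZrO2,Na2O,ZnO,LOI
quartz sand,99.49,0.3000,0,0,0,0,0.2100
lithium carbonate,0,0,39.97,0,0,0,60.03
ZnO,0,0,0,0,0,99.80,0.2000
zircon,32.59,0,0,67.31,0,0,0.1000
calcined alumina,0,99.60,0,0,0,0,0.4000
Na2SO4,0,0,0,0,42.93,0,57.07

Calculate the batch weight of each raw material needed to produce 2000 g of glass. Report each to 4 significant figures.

Batch per 2000 g glass:
  quartz sand: 1545 g
  lithium carbonate: 133.1 g
  ZnO: 94.33 g
  zircon: 113.9 g
  calcined alumina: 128.5 g
  Na2SO4: 161.7 g
Total batch = 2177 g; LOI loss = 176.2 g; yield = 91.90%

All internal work runs at exact precision end to end — intermediates are shown, with 4-significant-figure rounding, alongside each step — exactly one rounding lands on each reported value. The derived quantities, which include ignition loss, glass mass, totals, six oxide percentages, yield, are computed in exact precision, exactly as printed in the problem or the answer, starting from the weights per 2000 g of glass.
Per-oxide target masses for 2000 g glass:
  SiO2: 78.70% × 2000 = 1574 g
  Al2O3: 6.630% × 2000 = 132.6 g
  Li2O: 2.660% × 2000 = 53.20 g
  ZrO2: 3.833% × 2000 = 76.66 g
  Na2O: 3.470% × 2000 = 69.40 g
  ZnO: 4.707% × 2000 = 94.14 g
A balance pass over the oxides, on the weights just shown, on the stated basis (summed amounts equal target values within answer rounding):
  SiO2: 1545·0.9949 + 113.9·0.3259 = 1574 g (target 1574 g)
  Al2O3: 1545·0.003000 + 128.5·0.9960 = 132.6 g (target 132.6 g)
  Li2O: 133.1·0.3997 = 53.20 g (target 53.20 g)
  ZrO2: 113.9·0.6731 = 76.67 g (target 76.66 g)
  Na2O: 161.7·0.4293 = 69.42 g (target 69.40 g)
  ZnO: 94.33·0.9980 = 94.14 g (target 94.14 g)
Auditing the glass mass value: batch Σ − ignition loss = 2000 g (oxide target masses add up to 2000 g; with the basis standing at 2000 g — any gap is answer rounding).
Batch total: Σ batch = 2177 g; loss to ignition Σ batch·LOI = 176.2 g; yield, glass over the total, = 91.90%.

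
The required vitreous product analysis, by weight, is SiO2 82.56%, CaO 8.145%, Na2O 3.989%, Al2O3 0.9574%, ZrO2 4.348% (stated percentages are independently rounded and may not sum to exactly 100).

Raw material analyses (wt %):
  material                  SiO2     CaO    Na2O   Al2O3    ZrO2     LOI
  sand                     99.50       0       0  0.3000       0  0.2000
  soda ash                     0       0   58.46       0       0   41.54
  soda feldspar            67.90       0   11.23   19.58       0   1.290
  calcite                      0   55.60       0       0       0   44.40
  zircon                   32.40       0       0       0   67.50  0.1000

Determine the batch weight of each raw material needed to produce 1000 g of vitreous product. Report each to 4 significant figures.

Every computation maintains full precision at each step. In-progress results are rounded off to 4 significant figures wherever printed; each reported value includes exactly one rounding; derived quantities, including totals, yield, five oxide percentages, glass mass, LOI, are recomputed starting from the weights for 1000 g of glass in full precision exactly as shown in the question or the answer.
Target oxide masses per 1000 g vitreous product:
  SiO2: 82.56% × 1000 = 825.6 g
  CaO: 8.145% × 1000 = 81.45 g
  Na2O: 3.989% × 1000 = 39.89 g
  Al2O3: 0.9574% × 1000 = 9.574 g
  ZrO2: 4.348% × 1000 = 43.48 g
Checking each oxide sum applying the batch weights above, on the stated basis (sums match the target masses up to rounding of the answer):
  SiO2: 783.6·0.9950 + 36.89·0.6790 + 64.41·0.3240 = 825.6 g (target 825.6 g)
  CaO: 146.5·0.5560 = 81.45 g (target 81.45 g)
  Na2O: 61.15·0.5846 + 36.89·0.1123 = 39.89 g (target 39.89 g)
  Al2O3: 783.6·0.003000 + 36.89·0.1958 = 9.574 g (target 9.574 g)
  ZrO2: 64.41·0.6750 = 43.48 g (target 43.48 g)
Auditing the glass mass value: total batch − LOI = 1000 g (oxide target masses add up to 1000 g; against the stated basis, 1000 g — rounding explains the deltas).
Summing the batch: Σ batch = 1093 g; Σ batch·LOI gives LOI loss = 92.56 g; the yield ratio, glass ÷ batch: 91.53%.

Batch per 1000 g vitreous product:
  sand: 783.6 g
  soda ash: 61.15 g
  soda feldspar: 36.89 g
  calcite: 146.5 g
  zircon: 64.41 g
Total batch = 1093 g; LOI loss = 92.56 g; yield = 91.53%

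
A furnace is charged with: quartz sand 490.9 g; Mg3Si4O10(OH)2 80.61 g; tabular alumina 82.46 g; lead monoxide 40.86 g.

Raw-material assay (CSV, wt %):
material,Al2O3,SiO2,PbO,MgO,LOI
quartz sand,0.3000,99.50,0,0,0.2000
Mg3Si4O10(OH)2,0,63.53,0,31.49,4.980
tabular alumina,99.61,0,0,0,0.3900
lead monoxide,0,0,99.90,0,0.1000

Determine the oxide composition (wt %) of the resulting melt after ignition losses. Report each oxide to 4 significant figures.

Glass mass = 689.5 g (batch 694.8 − LOI 5.359).
Composition: Al2O3 12.13%, SiO2 78.27%, PbO 5.920%, MgO 3.682%

Intermediates are displayed with 4-significant-figure rounding at each printed step. All internal work keeps full float precision all the way through — every reported figure takes a single rounding; derived quantities, which include four oxide percentages, glass mass, yield, totals, ignition loss, are re-derived in full float precision, exactly as printed in question or answer, starting from the weights for 689.5 g of glass.
What the batch supplies per oxide:
  Al2O3: 490.9·0.003000 + 82.46·0.9961 = 83.61 g
  SiO2: 490.9·0.9950 + 80.61·0.6353 = 539.7 g
  PbO: 40.86·0.9990 = 40.82 g
  MgO: 80.61·0.3149 = 25.38 g
LOI: 490.9·0.002000 + 80.61·0.04980 + 82.46·0.003900 + 40.86·0.001000 = 5.359 g
Resulting glass, batch − LOI: 694.8 − 5.359 = 689.5 g (= Σ oxide masses)
each oxide over glass, ×100, is wt %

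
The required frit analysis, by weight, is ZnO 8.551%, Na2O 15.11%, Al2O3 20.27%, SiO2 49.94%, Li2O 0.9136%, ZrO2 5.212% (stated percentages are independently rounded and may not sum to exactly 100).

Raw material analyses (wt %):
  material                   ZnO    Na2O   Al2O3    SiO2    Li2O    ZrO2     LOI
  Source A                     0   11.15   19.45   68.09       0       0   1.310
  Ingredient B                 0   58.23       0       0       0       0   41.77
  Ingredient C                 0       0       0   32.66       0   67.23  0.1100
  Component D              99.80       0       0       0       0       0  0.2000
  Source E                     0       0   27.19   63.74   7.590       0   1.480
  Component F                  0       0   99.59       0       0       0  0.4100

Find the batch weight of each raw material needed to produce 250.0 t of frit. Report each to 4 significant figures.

Intermediates are shown, rounded to 4 significant digits, between the steps. Full float precision is held at every stage; every reported figure takes a single rounding. The derived quantities, including LOI, yield, the totals, six oxide percentages, net glass mass, are recomputed from the batch weights at 250.0 t of glass at exact precision as they appear in the question or the answer.
Per-oxide target masses for 250.0 t frit:
  ZnO: 8.551% × 250.0 = 21.38 t
  Na2O: 15.11% × 250.0 = 37.78 t
  Al2O3: 20.27% × 250.0 = 50.68 t
  SiO2: 49.94% × 250.0 = 124.8 t
  Li2O: 0.9136% × 250.0 = 2.284 t
  ZrO2: 5.212% × 250.0 = 13.03 t
A balance pass over the oxides, on the weights just shown, per the basis as stated (sum by sum, the targets are met modulo rounding of the values):
  ZnO: 21.42·0.9980 = 21.38 t (target 21.38 t)
  Na2O: 145.9·0.1115 + 36.94·0.5823 = 37.78 t (target 37.78 t)
  Al2O3: 145.9·0.1945 + 30.09·0.2719 + 14.17·0.9959 = 50.67 t (target 50.68 t)
  SiO2: 145.9·0.6809 + 19.38·0.3266 + 30.09·0.6374 = 124.9 t (target 124.8 t)
  Li2O: 30.09·0.07590 = 2.284 t (target 2.284 t)
  ZrO2: 19.38·0.6723 = 13.03 t (target 13.03 t)
The glass-mass cross-check: Σ batch − LOI loss = 250.0 t (per-oxide target masses sum to 250.0 t; against the stated basis, 250.0 t — gaps are rounding artifacts).
Batch grand total — Σ batch = 267.9 t; LOI removed, Σ of batch·LOI: 17.91 t; yield, glass over the total, = 93.32%.

Batch per 250.0 t frit:
  Source A: 145.9 t
  Ingredient B: 36.94 t
  Ingredient C: 19.38 t
  Component D: 21.42 t
  Source E: 30.09 t
  Component F: 14.17 t
Total batch = 267.9 t; LOI loss = 17.91 t; yield = 93.32%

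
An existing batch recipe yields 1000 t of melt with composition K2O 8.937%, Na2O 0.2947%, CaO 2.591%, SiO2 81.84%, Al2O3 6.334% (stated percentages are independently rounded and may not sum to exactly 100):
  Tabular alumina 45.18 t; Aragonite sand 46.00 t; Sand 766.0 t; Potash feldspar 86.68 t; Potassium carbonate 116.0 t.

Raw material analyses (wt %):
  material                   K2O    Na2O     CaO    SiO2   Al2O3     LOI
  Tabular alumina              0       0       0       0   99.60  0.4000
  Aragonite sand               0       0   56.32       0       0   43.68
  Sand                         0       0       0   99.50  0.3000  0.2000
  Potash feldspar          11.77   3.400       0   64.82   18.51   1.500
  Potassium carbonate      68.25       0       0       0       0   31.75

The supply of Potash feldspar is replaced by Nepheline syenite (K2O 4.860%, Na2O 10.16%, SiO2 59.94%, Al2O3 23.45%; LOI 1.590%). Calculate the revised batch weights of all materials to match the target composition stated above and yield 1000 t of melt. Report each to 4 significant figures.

Revised batch per 1000 t melt:
  Tabular alumina: 54.34 t
  Aragonite sand: 46.00 t
  Sand: 805.0 t
  Nepheline syenite: 29.01 t
  Potassium carbonate: 128.9 t
Total batch = 1063 t; LOI loss = 63.31 t

Mid-chain values are displayed rounded off to 4 significant digits on the page; every computation carries full float precision all the way through — every reported value receives exactly one rounding; all derived quantities are computed at full float precision (glass mass, the totals, the five compositions, the yield, LOI) from the batch weights at 1000 t of glass exactly as shown in either problem or answer.
Target oxide masses per 1000 t melt:
  K2O: 8.937% × 1000 = 89.37 t
  Na2O: 0.2947% × 1000 = 2.947 t
  CaO: 2.591% × 1000 = 25.91 t
  SiO2: 81.84% × 1000 = 818.4 t
  Al2O3: 6.334% × 1000 = 63.34 t
Per-oxide balance check with the batch weights as given, at the basis given (target by target, the sums agree once rounding is allowed for):
  K2O: 29.01·0.04860 + 128.9·0.6825 = 89.38 t (target 89.37 t)
  Na2O: 29.01·0.1016 = 2.947 t (target 2.947 t)
  CaO: 46.00·0.5632 = 25.91 t (target 25.91 t)
  SiO2: 805.0·0.9950 + 29.01·0.5994 = 818.4 t (target 818.4 t)
  Al2O3: 54.34·0.9960 + 805.0·0.003000 + 29.01·0.2345 = 63.34 t (target 63.34 t)
Auditing the glass mass value: total batch − LOI = 999.9 t (the Σ of target masses is 1000 t; the stated basis being 1000 t — any gap is answer rounding).
Total batch = Σ batch = 1063 t; Σ batch·LOI gives LOI loss = 63.31 t; as yield: glass ÷ batch → 94.05%.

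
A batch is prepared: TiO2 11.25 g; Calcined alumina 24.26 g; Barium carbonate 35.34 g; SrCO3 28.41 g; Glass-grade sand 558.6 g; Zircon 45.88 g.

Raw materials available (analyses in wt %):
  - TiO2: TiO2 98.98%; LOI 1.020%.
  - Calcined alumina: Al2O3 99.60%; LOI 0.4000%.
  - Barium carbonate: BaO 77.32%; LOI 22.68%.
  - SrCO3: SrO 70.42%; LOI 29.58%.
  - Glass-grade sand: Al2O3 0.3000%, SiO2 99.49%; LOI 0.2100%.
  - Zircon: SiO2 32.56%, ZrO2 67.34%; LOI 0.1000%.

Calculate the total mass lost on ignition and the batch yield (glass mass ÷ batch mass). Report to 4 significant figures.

LOI loss = 17.85 g; glass = 685.9 g; yield = 97.46%

All internal work carries exact precision from start to finish — mid-chain values are printed, rounded to four significant digits, within the worked lines — each reported figure is rounded once only. All derived quantities, including the six compositions, ignition loss, net glass mass, yield, totals, are rebuilt using the weight values for 685.9 g of glass in full precision as written in the question or the answer.
Loss on ignition, line by line:
  TiO2: 11.25 × 0.01020 = 0.1148 g
  Calcined alumina: 24.26 × 0.004000 = 0.09704 g
  Barium carbonate: 35.34 × 0.2268 = 8.015 g
  SrCO3: 28.41 × 0.2958 = 8.404 g
  Glass-grade sand: 558.6 × 0.002100 = 1.173 g
  Zircon: 45.88 × 0.001000 = 0.04588 g
Total LOI = 17.85 g
Glass = batch − LOI = 703.7 − 17.85 = 685.9 g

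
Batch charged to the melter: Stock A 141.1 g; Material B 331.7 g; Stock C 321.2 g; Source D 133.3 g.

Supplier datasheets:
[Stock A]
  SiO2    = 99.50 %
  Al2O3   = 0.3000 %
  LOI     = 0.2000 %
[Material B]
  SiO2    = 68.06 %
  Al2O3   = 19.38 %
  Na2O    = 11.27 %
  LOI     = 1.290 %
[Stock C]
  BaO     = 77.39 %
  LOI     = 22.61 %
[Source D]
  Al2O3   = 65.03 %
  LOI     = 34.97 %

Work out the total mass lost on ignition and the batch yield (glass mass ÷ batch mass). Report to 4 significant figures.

LOI loss = 123.8 g; glass = 803.5 g; yield = 86.65%

Intermediates are displayed, rounded to four significant digits, when written out; every computation holds full float precision all the way through — a single rounding completes each reported result; derived quantities (the yield, four oxide percentages, the totals, net glass mass, LOI) are rebuilt in full precision starting from the weights at 803.5 g of glass, as quoted within problem or answer.
Ignition loss by material:
  Stock A: 141.1 × 0.002000 = 0.2822 g
  Material B: 331.7 × 0.01290 = 4.279 g
  Stock C: 321.2 × 0.2261 = 72.62 g
  Source D: 133.3 × 0.3497 = 46.62 g
Total LOI = 123.8 g
Glass = batch − LOI = 927.3 − 123.8 = 803.5 g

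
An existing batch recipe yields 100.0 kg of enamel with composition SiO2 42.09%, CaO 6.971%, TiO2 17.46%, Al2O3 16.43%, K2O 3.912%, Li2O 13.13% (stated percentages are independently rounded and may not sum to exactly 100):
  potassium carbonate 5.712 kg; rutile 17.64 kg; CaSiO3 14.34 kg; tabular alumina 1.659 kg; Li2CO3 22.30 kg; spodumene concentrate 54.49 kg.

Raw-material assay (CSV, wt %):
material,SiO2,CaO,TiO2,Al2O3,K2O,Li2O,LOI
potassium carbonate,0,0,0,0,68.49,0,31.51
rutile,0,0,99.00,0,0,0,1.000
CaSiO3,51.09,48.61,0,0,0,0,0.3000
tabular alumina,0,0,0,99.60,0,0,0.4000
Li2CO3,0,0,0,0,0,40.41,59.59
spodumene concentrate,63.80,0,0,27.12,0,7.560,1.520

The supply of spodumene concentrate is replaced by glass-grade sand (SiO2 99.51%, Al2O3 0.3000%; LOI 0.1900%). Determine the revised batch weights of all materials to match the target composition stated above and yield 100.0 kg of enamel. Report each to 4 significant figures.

Revised batch per 100.0 kg enamel:
  potassium carbonate: 5.712 kg
  rutile: 17.64 kg
  CaSiO3: 14.34 kg
  tabular alumina: 16.39 kg
  Li2CO3: 32.49 kg
  glass-grade sand: 34.93 kg
Total batch = 121.5 kg; LOI loss = 21.51 kg

Each numeric step carries exact precision through every step — mid-chain values are shown rounded to 4 significant figures alongside each step; every reported result undergoes a single rounding; derived quantities, which include six oxide percentages, the totals, net glass mass, yield, LOI, are re-derived at full precision, as set out in either problem or answer, from the weighed amounts per 100.0 kg of glass.
Per-oxide target masses for 100.0 kg enamel:
  SiO2: 42.09% × 100.0 = 42.09 kg
  CaO: 6.971% × 100.0 = 6.971 kg
  TiO2: 17.46% × 100.0 = 17.46 kg
  Al2O3: 16.43% × 100.0 = 16.43 kg
  K2O: 3.912% × 100.0 = 3.912 kg
  Li2O: 13.13% × 100.0 = 13.13 kg
Verifying the oxide balance from the weights as reported, against the basis in use (oxide sums agree with the targets inside rounding margins):
  SiO2: 14.34·0.5109 + 34.93·0.9951 = 42.09 kg (target 42.09 kg)
  CaO: 14.34·0.4861 = 6.971 kg (target 6.971 kg)
  TiO2: 17.64·0.9900 = 17.46 kg (target 17.46 kg)
  Al2O3: 16.39·0.9960 + 34.93·0.003000 = 16.43 kg (target 16.43 kg)
  K2O: 5.712·0.6849 = 3.912 kg (target 3.912 kg)
  Li2O: 32.49·0.4041 = 13.13 kg (target 13.13 kg)
Glass-mass sanity pass: whole batch net of LOI = 99.99 kg (per-oxide target masses sum to 99.99 kg; against the stated basis, 100.0 kg — gaps are rounding artifacts).
Batch grand total — Σ batch = 121.5 kg; loss to ignition Σ batch·LOI = 21.51 kg; yield = glass ÷ total batch = 82.29%.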